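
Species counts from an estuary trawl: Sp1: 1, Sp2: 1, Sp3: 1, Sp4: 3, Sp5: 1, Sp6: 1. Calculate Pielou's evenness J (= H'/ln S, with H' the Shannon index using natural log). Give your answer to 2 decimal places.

Total N = 1+1+1+3+1+1 = 8, so the proportions are 0.125, 0.125, 0.125, 0.375, 0.125, 0.125 (working shown to 4 dp, full precision carried).
H' = −Σ pᵢ ln pᵢ = −((-0.2599) + (-0.2599) + (-0.2599) + (-0.3678) + (-0.2599) + (-0.2599)) = 1.6675.
With S = 6 species, ln S = 1.7918, so J = 1.6675/1.7918 = 0.9306, i.e. 0.93 to 2 decimal places.

0.93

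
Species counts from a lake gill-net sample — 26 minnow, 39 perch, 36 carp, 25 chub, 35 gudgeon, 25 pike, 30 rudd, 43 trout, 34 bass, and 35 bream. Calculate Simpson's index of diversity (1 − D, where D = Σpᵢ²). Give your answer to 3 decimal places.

0.897

Total N = 26+39+36+25+35+25+30+43+34+35 = 328, so the proportions are 0.07927, 0.1189, 0.10976, 0.07622, 0.10671, 0.07622, 0.09146, 0.1311, 0.10366, 0.10671 (working shown to 5 dp, full precision carried).
D = 0.07927² + 0.1189² + 0.10976² + 0.07622² + 0.10671² + 0.07622² + 0.09146² + 0.1311² + 0.10366² + 0.10671² = 0.00628 + 0.01414 + 0.01205 + 0.00581 + 0.01139 + 0.00581 + 0.00837 + 0.01719 + 0.01075 + 0.01139 = 0.10316.
So 1 − D = 0.89684, i.e. 0.897 to 3 decimal places.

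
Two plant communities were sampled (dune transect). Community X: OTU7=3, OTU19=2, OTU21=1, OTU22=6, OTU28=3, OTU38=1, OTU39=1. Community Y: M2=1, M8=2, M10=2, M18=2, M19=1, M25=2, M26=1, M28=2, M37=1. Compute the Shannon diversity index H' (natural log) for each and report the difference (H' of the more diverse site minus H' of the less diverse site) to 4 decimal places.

0.4124

Community X: N=17, proportions 0.176471, 0.117647, 0.058824, 0.352941, 0.176471, 0.058824, 0.058824, giving H' = 1.731535 (working shown to 6 dp, full precision carried).
Community Y: N=14, proportions 0.071429, 0.142857, 0.142857, 0.142857, 0.071429, 0.142857, 0.071429, 0.142857, 0.071429, giving H' = 2.143952.
Difference = |1.731535 − 2.143952| = 0.412417, i.e. 0.4124 to 4 decimal places.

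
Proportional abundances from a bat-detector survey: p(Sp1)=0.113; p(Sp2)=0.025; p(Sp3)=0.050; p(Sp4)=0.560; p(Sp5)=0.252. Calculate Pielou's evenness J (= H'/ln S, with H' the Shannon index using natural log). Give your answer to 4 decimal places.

H' = −Σ pᵢ ln pᵢ = −((-0.246382) + (-0.092222) + (-0.149787) + (-0.324698) + (-0.347338)) = 1.160427 (working shown to 6 dp, full precision carried).
With S = 5 species, ln S = 1.609438, so J = 1.160427/1.609438 = 0.721014, i.e. 0.7210 to 4 decimal places.

0.7210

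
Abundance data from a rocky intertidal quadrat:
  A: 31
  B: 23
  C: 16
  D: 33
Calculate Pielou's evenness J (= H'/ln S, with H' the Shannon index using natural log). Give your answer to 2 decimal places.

0.97

Total N = 31+23+16+33 = 103, so the proportions are 0.301, 0.2233, 0.1553, 0.3204 (working shown to 4 dp, full precision carried).
H' = −Σ pᵢ ln pᵢ = −((-0.3614) + (-0.3348) + (-0.2893) + (-0.3647)) = 1.3501.
With S = 4 species, ln S = 1.3863, so J = 1.3501/1.3863 = 0.9739, i.e. 0.97 to 2 decimal places.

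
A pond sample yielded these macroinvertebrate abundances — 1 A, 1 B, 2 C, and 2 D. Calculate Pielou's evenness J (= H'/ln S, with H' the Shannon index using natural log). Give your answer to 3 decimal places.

0.959

Total N = 1+1+2+2 = 6, so the proportions are 0.16667, 0.16667, 0.33333, 0.33333 (working shown to 5 dp, full precision carried).
H' = −Σ pᵢ ln pᵢ = −((-0.29863) + (-0.29863) + (-0.36620) + (-0.36620)) = 1.32966.
With S = 4 species, ln S = 1.38629, so J = 1.32966/1.38629 = 0.95915, i.e. 0.959 to 3 decimal places.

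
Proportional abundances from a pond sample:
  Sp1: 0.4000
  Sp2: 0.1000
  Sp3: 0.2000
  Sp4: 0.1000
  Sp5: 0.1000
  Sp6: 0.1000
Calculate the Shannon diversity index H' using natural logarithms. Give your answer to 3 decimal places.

Each pᵢ ln pᵢ term (working shown to 5 dp, full precision carried): 0.4×(-0.91629)=-0.36652, 0.1×(-2.30259)=-0.23026, 0.2×(-1.60944)=-0.32189, 0.1×(-2.30259)=-0.23026, 0.1×(-2.30259)=-0.23026, 0.1×(-2.30259)=-0.23026.
Sum = -1.60944, so H' = 1.609.

1.609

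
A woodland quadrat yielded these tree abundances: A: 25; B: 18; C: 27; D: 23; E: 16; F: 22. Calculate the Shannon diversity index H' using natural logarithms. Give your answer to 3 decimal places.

1.776

Total N = 25+18+27+23+16+22 = 131, so the proportions are 0.19084, 0.1374, 0.20611, 0.17557, 0.12214, 0.16794 (working shown to 5 dp, full precision carried).
Each pᵢ ln pᵢ term: 0.19084×(-1.65632)=-0.31609, 0.1374×(-1.98483)=-0.27272, 0.20611×(-1.57936)=-0.32552, 0.17557×(-1.73970)=-0.30544, 0.12214×(-2.10261)=-0.25681, 0.16794×(-1.78415)=-0.29963.
Sum = -1.77621, so H' = 1.776.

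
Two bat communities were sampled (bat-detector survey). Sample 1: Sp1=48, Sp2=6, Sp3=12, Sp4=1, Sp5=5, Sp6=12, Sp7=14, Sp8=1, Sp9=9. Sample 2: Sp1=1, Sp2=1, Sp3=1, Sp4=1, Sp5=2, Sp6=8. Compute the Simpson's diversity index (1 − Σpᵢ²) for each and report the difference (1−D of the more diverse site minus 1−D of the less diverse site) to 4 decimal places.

0.1160

Sample 1: N=108, proportions 0.444444, 0.055556, 0.111111, 0.009259, 0.046296, 0.111111, 0.12963, 0.009259, 0.083333, giving 1−D = 0.748628 (working shown to 6 dp, full precision carried).
Sample 2: N=14, proportions 0.071429, 0.071429, 0.071429, 0.071429, 0.142857, 0.571429, giving 1−D = 0.632653.
Difference = |0.748628 − 0.632653| = 0.115975, i.e. 0.1160 to 4 decimal places.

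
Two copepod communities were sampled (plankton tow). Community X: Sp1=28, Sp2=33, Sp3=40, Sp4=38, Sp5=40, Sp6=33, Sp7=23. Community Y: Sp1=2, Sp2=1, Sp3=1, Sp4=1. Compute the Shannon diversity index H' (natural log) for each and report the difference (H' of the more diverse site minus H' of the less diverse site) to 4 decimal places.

Community X: N=235, proportions 0.119149, 0.140426, 0.170213, 0.161702, 0.170213, 0.140426, 0.097872, giving H' = 1.929687 (working shown to 6 dp, full precision carried).
Community Y: N=5, proportions 0.4, 0.2, 0.2, 0.2, giving H' = 1.332179.
Difference = |1.929687 − 1.332179| = 0.597508, i.e. 0.5975 to 4 decimal places.

0.5975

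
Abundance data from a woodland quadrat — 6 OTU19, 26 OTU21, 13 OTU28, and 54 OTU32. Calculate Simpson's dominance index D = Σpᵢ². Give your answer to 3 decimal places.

Total N = 6+26+13+54 = 99, so the proportions are 0.06061, 0.26263, 0.13131, 0.54545 (working shown to 5 dp, full precision carried).
D = 0.06061² + 0.26263² + 0.13131² + 0.54545² = 0.00367 + 0.06897 + 0.01724 + 0.29752 = 0.38741.
To 3 decimal places, D = 0.387.

0.387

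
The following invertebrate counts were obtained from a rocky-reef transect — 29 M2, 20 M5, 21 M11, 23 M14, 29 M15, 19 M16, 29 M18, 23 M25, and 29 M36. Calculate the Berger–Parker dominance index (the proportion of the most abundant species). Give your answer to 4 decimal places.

Total N = 29+20+21+23+29+19+29+23+29 = 222, so the proportions are 0.130631, 0.09009, 0.094595, 0.103604, 0.130631, 0.085586, 0.130631, 0.103604, 0.130631 (working shown to 6 dp, full precision carried).
The largest proportion is 0.130631, i.e. d = 0.1306 to 4 decimal places.

0.1306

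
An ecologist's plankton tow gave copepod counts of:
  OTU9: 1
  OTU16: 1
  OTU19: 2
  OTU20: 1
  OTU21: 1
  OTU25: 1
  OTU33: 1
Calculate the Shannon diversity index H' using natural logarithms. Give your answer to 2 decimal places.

1.91

Total N = 1+1+2+1+1+1+1 = 8, so the proportions are 0.125, 0.125, 0.25, 0.125, 0.125, 0.125, 0.125 (working shown to 4 dp, full precision carried).
Each pᵢ ln pᵢ term: 0.125×(-2.0794)=-0.2599, 0.125×(-2.0794)=-0.2599, 0.25×(-1.3863)=-0.3466, 0.125×(-2.0794)=-0.2599, 0.125×(-2.0794)=-0.2599, 0.125×(-2.0794)=-0.2599, 0.125×(-2.0794)=-0.2599.
Sum = -1.9062, so H' = 1.91.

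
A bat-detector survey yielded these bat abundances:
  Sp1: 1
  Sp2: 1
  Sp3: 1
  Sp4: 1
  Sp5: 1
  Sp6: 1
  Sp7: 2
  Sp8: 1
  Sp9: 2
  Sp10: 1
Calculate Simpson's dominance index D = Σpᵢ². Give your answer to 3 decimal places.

Total N = 1+1+1+1+1+1+2+1+2+1 = 12, so the proportions are 0.08333, 0.08333, 0.08333, 0.08333, 0.08333, 0.08333, 0.16667, 0.08333, 0.16667, 0.08333 (working shown to 5 dp, full precision carried).
D = 0.08333² + 0.08333² + 0.08333² + 0.08333² + 0.08333² + 0.08333² + 0.16667² + 0.08333² + 0.16667² + 0.08333² = 0.00694 + 0.00694 + 0.00694 + 0.00694 + 0.00694 + 0.00694 + 0.02778 + 0.00694 + 0.02778 + 0.00694 = 0.11111.
To 3 decimal places, D = 0.111.

0.111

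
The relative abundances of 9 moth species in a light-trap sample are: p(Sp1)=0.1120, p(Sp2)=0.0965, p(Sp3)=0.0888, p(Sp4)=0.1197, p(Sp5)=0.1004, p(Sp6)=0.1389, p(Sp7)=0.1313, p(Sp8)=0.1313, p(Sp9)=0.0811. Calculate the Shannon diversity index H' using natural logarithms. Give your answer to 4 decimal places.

Each pᵢ ln pᵢ term (working shown to 6 dp, full precision carried): 0.112×(-2.189256)=-0.245197, 0.0965×(-2.338212)=-0.225637, 0.0888×(-2.421369)=-0.215018, 0.1197×(-2.122767)=-0.254095, 0.1004×(-2.298593)=-0.230779, 0.1389×(-1.974001)=-0.274189, 0.1313×(-2.030270)=-0.266575, 0.1313×(-2.030270)=-0.266575, 0.0811×(-2.512072)=-0.203729.
Sum = -2.181792, so H' = 2.1818.

2.1818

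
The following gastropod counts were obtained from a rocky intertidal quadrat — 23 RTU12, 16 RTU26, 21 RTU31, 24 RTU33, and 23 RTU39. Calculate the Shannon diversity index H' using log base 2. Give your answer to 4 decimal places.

Total N = 23+16+21+24+23 = 107, so the proportions are 0.214953, 0.149533, 0.196262, 0.224299, 0.214953 (working shown to 6 dp, full precision carried).
Each pᵢ log₂ pᵢ term: 0.214953×(-2.217905)=-0.476746, 0.149533×(-2.741467)=-0.409939, 0.196262×(-2.349150)=-0.461048, 0.224299×(-2.156504)=-0.483702, 0.214953×(-2.217905)=-0.476746.
Sum = -2.308181, so H' = 2.3082.

2.3082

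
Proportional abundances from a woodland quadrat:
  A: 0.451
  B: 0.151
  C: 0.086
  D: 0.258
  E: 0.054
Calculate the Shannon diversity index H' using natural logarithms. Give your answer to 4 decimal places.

Each pᵢ ln pᵢ term (working shown to 6 dp, full precision carried): 0.451×(-0.796288)=-0.359126, 0.151×(-1.890475)=-0.285462, 0.086×(-2.453408)=-0.210993, 0.258×(-1.354796)=-0.349537, 0.054×(-2.918771)=-0.157614.
Sum = -1.362732, so H' = 1.3627.

1.3627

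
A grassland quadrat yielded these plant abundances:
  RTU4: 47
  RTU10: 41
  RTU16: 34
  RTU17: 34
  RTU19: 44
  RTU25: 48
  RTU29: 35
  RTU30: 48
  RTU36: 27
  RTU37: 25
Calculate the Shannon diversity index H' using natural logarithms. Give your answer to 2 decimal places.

Total N = 47+41+34+34+44+48+35+48+27+25 = 383, so the proportions are 0.1227, 0.107, 0.0888, 0.0888, 0.1149, 0.1253, 0.0914, 0.1253, 0.0705, 0.0653 (working shown to 4 dp, full precision carried).
Each pᵢ ln pᵢ term: 0.1227×(-2.0979)=-0.2574, 0.107×(-2.2345)=-0.2392, 0.0888×(-2.4217)=-0.2150, 0.0888×(-2.4217)=-0.2150, 0.1149×(-2.1638)=-0.2486, 0.1253×(-2.0768)=-0.2603, 0.0914×(-2.3927)=-0.2187, 0.1253×(-2.0768)=-0.2603, 0.0705×(-2.6522)=-0.1870, 0.0653×(-2.7292)=-0.1781.
Sum = -2.2795, so H' = 2.28.

2.28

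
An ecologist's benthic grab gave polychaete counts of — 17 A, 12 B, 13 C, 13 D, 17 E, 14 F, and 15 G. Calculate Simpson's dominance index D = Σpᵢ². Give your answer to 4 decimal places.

0.1452

Total N = 17+12+13+13+17+14+15 = 101, so the proportions are 0.168317, 0.118812, 0.128713, 0.128713, 0.168317, 0.138614, 0.148515 (working shown to 6 dp, full precision carried).
D = 0.168317² + 0.118812² + 0.128713² + 0.128713² + 0.168317² + 0.138614² + 0.148515² = 0.028331 + 0.014116 + 0.016567 + 0.016567 + 0.028331 + 0.019214 + 0.022057 = 0.145182.
To 4 decimal places, D = 0.1452.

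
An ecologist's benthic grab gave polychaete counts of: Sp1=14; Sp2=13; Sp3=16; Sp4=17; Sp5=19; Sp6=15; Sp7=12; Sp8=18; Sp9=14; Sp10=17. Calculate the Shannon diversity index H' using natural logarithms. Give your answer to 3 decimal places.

Total N = 14+13+16+17+19+15+12+18+14+17 = 155, so the proportions are 0.09032, 0.08387, 0.10323, 0.10968, 0.12258, 0.09677, 0.07742, 0.11613, 0.09032, 0.10968 (working shown to 5 dp, full precision carried).
Each pᵢ ln pᵢ term: 0.09032×(-2.40437)=-0.21717, 0.08387×(-2.47848)=-0.20787, 0.10323×(-2.27084)=-0.23441, 0.10968×(-2.21021)=-0.24241, 0.12258×(-2.09899)=-0.25730, 0.09677×(-2.33537)=-0.22600, 0.07742×(-2.55852)=-0.19808, 0.11613×(-2.15305)=-0.25003, 0.09032×(-2.40437)=-0.21717, 0.10968×(-2.21021)=-0.24241.
Sum = -2.29285, so H' = 2.293.

2.293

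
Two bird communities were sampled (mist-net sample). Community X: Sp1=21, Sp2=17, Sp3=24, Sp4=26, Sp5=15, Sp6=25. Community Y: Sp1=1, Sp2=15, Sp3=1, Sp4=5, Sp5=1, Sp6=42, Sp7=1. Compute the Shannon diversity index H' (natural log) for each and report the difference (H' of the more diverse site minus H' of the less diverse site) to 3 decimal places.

0.699

Community X: N=128, proportions 0.16406, 0.13281, 0.1875, 0.20312, 0.11719, 0.19531, giving H' = 1.77253 (working shown to 5 dp, full precision carried).
Community Y: N=66, proportions 0.01515, 0.22727, 0.01515, 0.07576, 0.01515, 0.63636, 0.01515, giving H' = 1.07374.
Difference = |1.77253 − 1.07374| = 0.69879, i.e. 0.699 to 3 decimal places.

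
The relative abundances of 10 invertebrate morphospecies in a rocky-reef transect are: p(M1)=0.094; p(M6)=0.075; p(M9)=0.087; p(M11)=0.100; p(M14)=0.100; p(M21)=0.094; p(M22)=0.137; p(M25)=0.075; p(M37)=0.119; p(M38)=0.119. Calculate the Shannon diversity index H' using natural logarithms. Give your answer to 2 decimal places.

2.28

Each pᵢ ln pᵢ term (working shown to 5 dp, full precision carried): 0.094×(-2.36446)=-0.22226, 0.075×(-2.59027)=-0.19427, 0.087×(-2.44185)=-0.21244, 0.1×(-2.30259)=-0.23026, 0.1×(-2.30259)=-0.23026, 0.094×(-2.36446)=-0.22226, 0.137×(-1.98777)=-0.27233, 0.075×(-2.59027)=-0.19427, 0.119×(-2.12863)=-0.25331, 0.119×(-2.12863)=-0.25331.
Sum = -2.28496, so H' = 2.28.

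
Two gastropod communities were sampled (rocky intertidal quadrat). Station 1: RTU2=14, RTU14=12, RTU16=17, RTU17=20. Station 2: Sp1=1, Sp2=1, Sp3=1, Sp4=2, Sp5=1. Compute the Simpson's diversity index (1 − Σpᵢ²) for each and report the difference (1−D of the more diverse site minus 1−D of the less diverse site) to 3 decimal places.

0.037

Station 1: N=63, proportions 0.22222, 0.19048, 0.26984, 0.31746, giving 1−D = 0.74074 (working shown to 5 dp, full precision carried).
Station 2: N=6, proportions 0.16667, 0.16667, 0.16667, 0.33333, 0.16667, giving 1−D = 0.77778.
Difference = |0.74074 − 0.77778| = 0.03704, i.e. 0.037 to 3 decimal places.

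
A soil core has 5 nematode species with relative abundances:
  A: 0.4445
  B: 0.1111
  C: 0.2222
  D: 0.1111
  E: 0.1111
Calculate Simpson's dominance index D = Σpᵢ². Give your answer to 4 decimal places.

D = 0.4445² + 0.1111² + 0.2222² + 0.1111² + 0.1111² = 0.197580 + 0.012343 + 0.049373 + 0.012343 + 0.012343 = 0.283983 (working shown to 6 dp, full precision carried).
To 4 decimal places, D = 0.2840.

0.2840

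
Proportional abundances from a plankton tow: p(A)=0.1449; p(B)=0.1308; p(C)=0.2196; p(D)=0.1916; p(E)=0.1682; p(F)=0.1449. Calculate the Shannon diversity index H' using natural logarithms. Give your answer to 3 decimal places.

Each pᵢ ln pᵢ term (working shown to 5 dp, full precision carried): 0.1449×(-1.93171)=-0.27990, 0.1308×(-2.03409)=-0.26606, 0.2196×(-1.51595)=-0.33290, 0.1916×(-1.65235)=-0.31659, 0.1682×(-1.78260)=-0.29983, 0.1449×(-1.93171)=-0.27990.
Sum = -1.77519, so H' = 1.775.

1.775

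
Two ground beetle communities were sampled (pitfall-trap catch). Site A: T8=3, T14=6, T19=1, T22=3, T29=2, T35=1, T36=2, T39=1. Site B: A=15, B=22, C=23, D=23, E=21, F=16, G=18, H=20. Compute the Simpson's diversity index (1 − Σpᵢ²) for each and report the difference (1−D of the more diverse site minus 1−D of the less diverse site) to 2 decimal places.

0.05

Site A: N=19, proportions 0.1579, 0.3158, 0.0526, 0.1579, 0.1053, 0.0526, 0.1053, 0.0526, giving 1−D = 0.8199 (working shown to 4 dp, full precision carried).
Site B: N=158, proportions 0.0949, 0.1392, 0.1456, 0.1456, 0.1329, 0.1013, 0.1139, 0.1266, giving 1−D = 0.8723.
Difference = |0.8199 − 0.8723| = 0.0524, i.e. 0.05 to 2 decimal places.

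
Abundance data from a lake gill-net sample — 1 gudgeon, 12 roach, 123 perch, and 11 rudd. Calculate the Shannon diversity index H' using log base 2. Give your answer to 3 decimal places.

Total N = 1+12+123+11 = 147, so the proportions are 0.0068, 0.08163, 0.83673, 0.07483 (working shown to 5 dp, full precision carried).
Each pᵢ log₂ pᵢ term: 0.0068×(-7.19967)=-0.04898, 0.08163×(-3.61471)=-0.29508, 0.83673×(-0.25716)=-0.21517, 0.07483×(-3.74024)=-0.27988.
Sum = -0.83911, so H' = 0.839.

0.839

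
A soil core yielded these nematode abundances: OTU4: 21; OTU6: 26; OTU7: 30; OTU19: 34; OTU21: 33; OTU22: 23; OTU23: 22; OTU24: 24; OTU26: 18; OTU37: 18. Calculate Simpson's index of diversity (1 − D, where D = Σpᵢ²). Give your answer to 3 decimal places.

Total N = 21+26+30+34+33+23+22+24+18+18 = 249, so the proportions are 0.08434, 0.10442, 0.12048, 0.13655, 0.13253, 0.09237, 0.08835, 0.09639, 0.07229, 0.07229 (working shown to 5 dp, full precision carried).
D = 0.08434² + 0.10442² + 0.12048² + 0.13655² + 0.13253² + 0.09237² + 0.08835² + 0.09639² + 0.07229² + 0.07229² = 0.00711 + 0.01090 + 0.01452 + 0.01864 + 0.01756 + 0.00853 + 0.00781 + 0.00929 + 0.00523 + 0.00523 = 0.10482.
So 1 − D = 0.89518, i.e. 0.895 to 3 decimal places.

0.895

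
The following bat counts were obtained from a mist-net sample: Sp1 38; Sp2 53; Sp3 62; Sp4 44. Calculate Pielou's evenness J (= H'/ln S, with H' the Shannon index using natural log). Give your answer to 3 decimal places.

Total N = 38+53+62+44 = 197, so the proportions are 0.19289, 0.26904, 0.31472, 0.22335 (working shown to 5 dp, full precision carried).
H' = −Σ pᵢ ln pᵢ = −((-0.31743) + (-0.35322) + (-0.36384) + (-0.33481)) = 1.36929.
With S = 4 species, ln S = 1.38629, so J = 1.36929/1.38629 = 0.98774, i.e. 0.988 to 3 decimal places.

0.988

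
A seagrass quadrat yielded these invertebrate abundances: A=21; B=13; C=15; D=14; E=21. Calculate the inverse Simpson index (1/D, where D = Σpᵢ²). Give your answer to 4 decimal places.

Total N = 21+13+15+14+21 = 84, so the proportions are 0.25, 0.1547619, 0.17857143, 0.16666667, 0.25 (working shown to 8 dp, full precision carried).
D = 0.25² + 0.1547619² + 0.17857143² + 0.16666667² + 0.25² = 0.06250000 + 0.02395125 + 0.03188776 + 0.02777778 + 0.06250000 = 0.20861678.
So 1/D = 4.793478, i.e. 4.7935 to 4 decimal places.

4.7935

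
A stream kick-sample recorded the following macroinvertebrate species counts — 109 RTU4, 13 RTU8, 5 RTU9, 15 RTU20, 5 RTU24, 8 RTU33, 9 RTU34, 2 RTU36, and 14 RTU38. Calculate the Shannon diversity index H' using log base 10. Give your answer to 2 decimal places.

0.62

Total N = 109+13+5+15+5+8+9+2+14 = 180, so the proportions are 0.6056, 0.0722, 0.0278, 0.0833, 0.0278, 0.0444, 0.05, 0.0111, 0.0778 (working shown to 4 dp, full precision carried).
Each pᵢ log₁₀ pᵢ term: 0.6056×(-0.2178)=-0.1319, 0.0722×(-1.1413)=-0.0824, 0.0278×(-1.5563)=-0.0432, 0.0833×(-1.0792)=-0.0899, 0.0278×(-1.5563)=-0.0432, 0.0444×(-1.3522)=-0.0601, 0.05×(-1.3010)=-0.0651, 0.0111×(-1.9542)=-0.0217, 0.0778×(-1.1091)=-0.0863.
Sum = -0.6239, so H' = 0.62.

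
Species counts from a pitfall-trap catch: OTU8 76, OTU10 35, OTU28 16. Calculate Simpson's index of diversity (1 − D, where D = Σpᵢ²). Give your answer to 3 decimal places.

0.550

Total N = 76+35+16 = 127, so the proportions are 0.59843, 0.27559, 0.12598 (working shown to 5 dp, full precision carried).
D = 0.59843² + 0.27559² + 0.12598² = 0.35811 + 0.07595 + 0.01587 = 0.44993.
So 1 − D = 0.55007, i.e. 0.550 to 3 decimal places.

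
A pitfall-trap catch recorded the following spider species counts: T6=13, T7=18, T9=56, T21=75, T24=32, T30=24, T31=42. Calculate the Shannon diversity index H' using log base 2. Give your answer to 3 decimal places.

Total N = 13+18+56+75+32+24+42 = 260, so the proportions are 0.05, 0.06923, 0.21538, 0.28846, 0.12308, 0.09231, 0.16154 (working shown to 5 dp, full precision carried).
Each pᵢ log₂ pᵢ term: 0.05×(-4.32193)=-0.21610, 0.06923×(-3.85244)=-0.26671, 0.21538×(-2.21501)=-0.47708, 0.28846×(-1.79355)=-0.51737, 0.12308×(-3.02237)=-0.37198, 0.09231×(-3.43741)=-0.31730, 0.16154×(-2.63005)=-0.42485.
Sum = -2.59139, so H' = 2.591.

2.591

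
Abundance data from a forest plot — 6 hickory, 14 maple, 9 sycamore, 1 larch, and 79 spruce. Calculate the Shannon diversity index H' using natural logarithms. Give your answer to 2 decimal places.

Total N = 6+14+9+1+79 = 109, so the proportions are 0.055, 0.1284, 0.0826, 0.0092, 0.7248 (working shown to 4 dp, full precision carried).
Each pᵢ ln pᵢ term: 0.055×(-2.8996)=-0.1596, 0.1284×(-2.0523)=-0.2636, 0.0826×(-2.4941)=-0.2059, 0.0092×(-4.6913)=-0.0430, 0.7248×(-0.3219)=-0.2333.
Sum = -0.9055, so H' = 0.91.

0.91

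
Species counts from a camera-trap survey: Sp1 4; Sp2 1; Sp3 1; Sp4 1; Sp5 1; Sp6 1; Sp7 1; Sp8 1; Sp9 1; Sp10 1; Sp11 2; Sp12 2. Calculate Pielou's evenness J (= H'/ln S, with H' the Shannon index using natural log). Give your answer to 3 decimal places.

Total N = 4+1+1+1+1+1+1+1+1+1+2+2 = 17, so the proportions are 0.23529, 0.05882, 0.05882, 0.05882, 0.05882, 0.05882, 0.05882, 0.05882, 0.05882, 0.05882, 0.11765, 0.11765 (working shown to 5 dp, full precision carried).
H' = −Σ pᵢ ln pᵢ = −((-0.34045) + (-0.16666) + (-0.16666) + (-0.16666) + (-0.16666) + (-0.16666) + (-0.16666) + (-0.16666) + (-0.16666) + (-0.16666) + (-0.25177) + (-0.25177)) = 2.34393.
With S = 12 species, ln S = 2.48491, so J = 2.34393/2.48491 = 0.94327, i.e. 0.943 to 3 decimal places.

0.943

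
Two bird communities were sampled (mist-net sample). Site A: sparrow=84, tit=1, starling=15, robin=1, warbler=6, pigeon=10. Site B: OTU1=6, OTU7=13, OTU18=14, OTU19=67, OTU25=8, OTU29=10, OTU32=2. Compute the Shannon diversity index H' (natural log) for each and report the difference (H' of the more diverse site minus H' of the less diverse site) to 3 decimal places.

0.477

Site A: N=117, proportions 0.71795, 0.00855, 0.12821, 0.00855, 0.05128, 0.08547, giving H' = 0.94520 (working shown to 5 dp, full precision carried).
Site B: N=120, proportions 0.05, 0.10833, 0.11667, 0.55833, 0.06667, 0.08333, 0.01667, giving H' = 1.42246.
Difference = |0.94520 − 1.42246| = 0.47726, i.e. 0.477 to 3 decimal places.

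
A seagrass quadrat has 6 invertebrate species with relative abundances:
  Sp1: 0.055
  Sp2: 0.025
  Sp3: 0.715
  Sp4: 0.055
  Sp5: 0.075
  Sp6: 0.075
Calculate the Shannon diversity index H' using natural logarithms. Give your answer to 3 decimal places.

1.040

Each pᵢ ln pᵢ term (working shown to 5 dp, full precision carried): 0.055×(-2.90042)=-0.15952, 0.025×(-3.68888)=-0.09222, 0.715×(-0.33547)=-0.23986, 0.055×(-2.90042)=-0.15952, 0.075×(-2.59027)=-0.19427, 0.075×(-2.59027)=-0.19427.
Sum = -1.03967, so H' = 1.040.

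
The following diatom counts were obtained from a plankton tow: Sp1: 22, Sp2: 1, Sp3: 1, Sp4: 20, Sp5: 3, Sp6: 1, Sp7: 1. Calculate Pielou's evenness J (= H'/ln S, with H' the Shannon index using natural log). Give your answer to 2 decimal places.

0.62

Total N = 22+1+1+20+3+1+1 = 49, so the proportions are 0.449, 0.0204, 0.0204, 0.4082, 0.0612, 0.0204, 0.0204 (working shown to 4 dp, full precision carried).
H' = −Σ pᵢ ln pᵢ = −((-0.3595) + (-0.0794) + (-0.0794) + (-0.3658) + (-0.1710) + (-0.0794) + (-0.0794)) = 1.2140.
With S = 7 species, ln S = 1.9459, so J = 1.2140/1.9459 = 0.6239, i.e. 0.62 to 2 decimal places.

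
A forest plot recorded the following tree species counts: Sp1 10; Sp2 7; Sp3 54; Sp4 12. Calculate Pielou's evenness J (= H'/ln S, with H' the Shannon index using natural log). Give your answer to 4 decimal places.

Total N = 10+7+54+12 = 83, so the proportions are 0.120482, 0.084337, 0.650602, 0.144578 (working shown to 6 dp, full precision carried).
H' = −Σ pᵢ ln pᵢ = −((-0.254971) + (-0.208560) + (-0.279666) + (-0.279605)) = 1.022802.
With S = 4 species, ln S = 1.386294, so J = 1.022802/1.386294 = 0.737795, i.e. 0.7378 to 4 decimal places.

0.7378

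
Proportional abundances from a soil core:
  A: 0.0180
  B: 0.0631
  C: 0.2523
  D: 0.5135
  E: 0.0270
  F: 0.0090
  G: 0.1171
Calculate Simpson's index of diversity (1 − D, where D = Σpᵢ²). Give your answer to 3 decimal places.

D = 0.018² + 0.0631² + 0.2523² + 0.5135² + 0.027² + 0.009² + 0.1171² = 0.00032 + 0.00398 + 0.06366 + 0.26368 + 0.00073 + 0.00008 + 0.01371 = 0.34617 (working shown to 5 dp, full precision carried).
So 1 − D = 0.65383, i.e. 0.654 to 3 decimal places.

0.654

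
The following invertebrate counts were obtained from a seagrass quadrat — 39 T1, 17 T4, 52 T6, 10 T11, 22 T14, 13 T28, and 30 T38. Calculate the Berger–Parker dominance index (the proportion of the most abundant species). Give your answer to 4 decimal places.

Total N = 39+17+52+10+22+13+30 = 183, so the proportions are 0.213115, 0.092896, 0.284153, 0.054645, 0.120219, 0.071038, 0.163934 (working shown to 6 dp, full precision carried).
The largest proportion is 0.284153, i.e. d = 0.2842 to 4 decimal places.

0.2842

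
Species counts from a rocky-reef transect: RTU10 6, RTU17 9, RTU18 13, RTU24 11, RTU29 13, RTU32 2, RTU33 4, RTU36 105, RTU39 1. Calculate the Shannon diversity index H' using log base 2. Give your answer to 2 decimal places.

1.91

Total N = 6+9+13+11+13+2+4+105+1 = 164, so the proportions are 0.0366, 0.0549, 0.0793, 0.0671, 0.0793, 0.0122, 0.0244, 0.6402, 0.0061 (working shown to 4 dp, full precision carried).
Each pᵢ log₂ pᵢ term: 0.0366×(-4.7726)=-0.1746, 0.0549×(-4.1876)=-0.2298, 0.0793×(-3.6571)=-0.2899, 0.0671×(-3.8981)=-0.2615, 0.0793×(-3.6571)=-0.2899, 0.0122×(-6.3576)=-0.0775, 0.0244×(-5.3576)=-0.1307, 0.6402×(-0.6433)=-0.4119, 0.0061×(-7.3576)=-0.0449.
Sum = -1.9106, so H' = 1.91.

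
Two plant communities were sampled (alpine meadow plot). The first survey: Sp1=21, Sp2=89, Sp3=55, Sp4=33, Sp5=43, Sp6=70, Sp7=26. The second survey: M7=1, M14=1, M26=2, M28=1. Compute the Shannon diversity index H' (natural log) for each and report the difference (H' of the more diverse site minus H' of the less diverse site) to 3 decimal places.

0.503

The first survey: N=337, proportions 0.06231, 0.26409, 0.1632, 0.09792, 0.1276, 0.20772, 0.07715, giving H' = 1.83478 (working shown to 5 dp, full precision carried).
The second survey: N=5, proportions 0.2, 0.2, 0.4, 0.2, giving H' = 1.33218.
Difference = |1.83478 − 1.33218| = 0.50260, i.e. 0.503 to 3 decimal places.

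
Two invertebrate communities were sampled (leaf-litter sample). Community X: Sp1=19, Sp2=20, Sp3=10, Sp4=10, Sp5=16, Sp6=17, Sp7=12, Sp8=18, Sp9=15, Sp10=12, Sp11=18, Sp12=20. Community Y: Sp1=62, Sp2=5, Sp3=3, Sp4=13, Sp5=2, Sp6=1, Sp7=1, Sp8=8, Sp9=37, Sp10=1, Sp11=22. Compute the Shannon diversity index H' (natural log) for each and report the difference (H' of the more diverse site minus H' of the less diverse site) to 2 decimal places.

0.77

Community X: N=187, proportions 0.1016, 0.107, 0.0535, 0.0535, 0.0856, 0.0909, 0.0642, 0.0963, 0.0802, 0.0642, 0.0963, 0.107, giving H' = 2.4575 (working shown to 4 dp, full precision carried).
Community Y: N=155, proportions 0.4, 0.0323, 0.0194, 0.0839, 0.0129, 0.0065, 0.0065, 0.0516, 0.2387, 0.0065, 0.1419, giving H' = 1.6873.
Difference = |2.4575 − 1.6873| = 0.7702, i.e. 0.77 to 2 decimal places.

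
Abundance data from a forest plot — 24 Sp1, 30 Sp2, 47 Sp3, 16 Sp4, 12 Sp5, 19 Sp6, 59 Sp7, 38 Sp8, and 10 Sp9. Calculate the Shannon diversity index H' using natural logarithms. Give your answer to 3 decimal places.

2.046

Total N = 24+30+47+16+12+19+59+38+10 = 255, so the proportions are 0.09412, 0.11765, 0.18431, 0.06275, 0.04706, 0.07451, 0.23137, 0.14902, 0.03922 (working shown to 5 dp, full precision carried).
Each pᵢ ln pᵢ term: 0.09412×(-2.36321)=-0.22242, 0.11765×(-2.14007)=-0.25177, 0.18431×(-1.69112)=-0.31170, 0.06275×(-2.76867)=-0.17372, 0.04706×(-3.05636)=-0.14383, 0.07451×(-2.59682)=-0.19349, 0.23137×(-1.46373)=-0.33867, 0.14902×(-1.90368)=-0.28369, 0.03922×(-3.23868)=-0.12701.
Sum = -2.04628, so H' = 2.046.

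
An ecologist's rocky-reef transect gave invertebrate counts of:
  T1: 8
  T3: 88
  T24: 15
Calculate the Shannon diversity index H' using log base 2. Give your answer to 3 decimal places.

Total N = 8+88+15 = 111, so the proportions are 0.07207, 0.79279, 0.13514 (working shown to 5 dp, full precision carried).
Each pᵢ log₂ pᵢ term: 0.07207×(-3.79442)=-0.27347, 0.79279×(-0.33498)=-0.26557, 0.13514×(-2.88753)=-0.39021.
Sum = -0.92925, so H' = 0.929.

0.929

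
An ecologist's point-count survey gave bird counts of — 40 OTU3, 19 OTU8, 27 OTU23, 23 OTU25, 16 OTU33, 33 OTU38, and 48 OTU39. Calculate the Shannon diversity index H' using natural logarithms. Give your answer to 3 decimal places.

Total N = 40+19+27+23+16+33+48 = 206, so the proportions are 0.19417, 0.09223, 0.13107, 0.11165, 0.07767, 0.16019, 0.23301 (working shown to 5 dp, full precision carried).
Each pᵢ ln pᵢ term: 0.19417×(-1.63900)=-0.31825, 0.09223×(-2.38344)=-0.21983, 0.13107×(-2.03204)=-0.26634, 0.11165×(-2.19238)=-0.24478, 0.07767×(-2.55529)=-0.19847, 0.16019×(-1.83137)=-0.29337, 0.23301×(-1.45668)=-0.33942.
Sum = -1.88046, so H' = 1.880.

1.880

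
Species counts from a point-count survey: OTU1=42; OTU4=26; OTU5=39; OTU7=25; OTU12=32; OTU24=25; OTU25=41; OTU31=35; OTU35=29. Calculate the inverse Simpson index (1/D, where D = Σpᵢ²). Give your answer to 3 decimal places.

Total N = 42+26+39+25+32+25+41+35+29 = 294, so the proportions are 0.1428571, 0.0884354, 0.1326531, 0.085034, 0.1088435, 0.085034, 0.1394558, 0.1190476, 0.0986395 (working shown to 7 dp, full precision carried).
D = 0.1428571² + 0.0884354² + 0.1326531² + 0.085034² + 0.1088435² + 0.085034² + 0.1394558² + 0.1190476² + 0.0986395² = 0.0204082 + 0.0078208 + 0.0175968 + 0.0072308 + 0.0118469 + 0.0072308 + 0.0194479 + 0.0141723 + 0.0097297 = 0.1154843.
So 1/D = 8.65919, i.e. 8.659 to 3 decimal places.

8.659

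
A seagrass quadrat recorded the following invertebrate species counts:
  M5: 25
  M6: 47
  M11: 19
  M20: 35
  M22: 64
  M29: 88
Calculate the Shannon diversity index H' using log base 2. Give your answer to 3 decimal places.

2.400

Total N = 25+47+19+35+64+88 = 278, so the proportions are 0.08993, 0.16906, 0.06835, 0.1259, 0.23022, 0.31655 (working shown to 5 dp, full precision carried).
Each pᵢ log₂ pᵢ term: 0.08993×(-3.47508)=-0.31251, 0.16906×(-2.56435)=-0.43354, 0.06835×(-3.87101)=-0.26457, 0.1259×(-2.98966)=-0.37640, 0.23022×(-2.11894)=-0.48781, 0.31655×(-1.65951)=-0.52531.
Sum = -2.40014, so H' = 2.400.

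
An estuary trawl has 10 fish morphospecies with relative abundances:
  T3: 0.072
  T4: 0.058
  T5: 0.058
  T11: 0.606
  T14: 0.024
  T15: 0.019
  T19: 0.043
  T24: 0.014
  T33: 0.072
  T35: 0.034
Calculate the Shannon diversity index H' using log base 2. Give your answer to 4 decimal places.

Each pᵢ log₂ pᵢ term (working shown to 6 dp, full precision carried): 0.072×(-3.795859)=-0.273302, 0.058×(-4.107803)=-0.238253, 0.058×(-4.107803)=-0.238253, 0.606×(-0.722610)=-0.437902, 0.024×(-5.380822)=-0.129140, 0.019×(-5.717857)=-0.108639, 0.043×(-4.539520)=-0.195199, 0.014×(-6.158429)=-0.086218, 0.072×(-3.795859)=-0.273302, 0.034×(-4.878321)=-0.165863.
Sum = -2.146070, so H' = 2.1461.

2.1461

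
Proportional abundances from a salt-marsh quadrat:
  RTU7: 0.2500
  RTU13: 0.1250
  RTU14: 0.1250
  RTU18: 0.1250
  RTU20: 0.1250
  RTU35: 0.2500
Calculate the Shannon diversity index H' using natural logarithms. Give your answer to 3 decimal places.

Each pᵢ ln pᵢ term (working shown to 5 dp, full precision carried): 0.25×(-1.38629)=-0.34657, 0.125×(-2.07944)=-0.25993, 0.125×(-2.07944)=-0.25993, 0.125×(-2.07944)=-0.25993, 0.125×(-2.07944)=-0.25993, 0.25×(-1.38629)=-0.34657.
Sum = -1.73287, so H' = 1.733.

1.733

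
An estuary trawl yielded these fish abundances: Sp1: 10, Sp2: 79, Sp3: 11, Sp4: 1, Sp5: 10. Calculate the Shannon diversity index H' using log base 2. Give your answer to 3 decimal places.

Total N = 10+79+11+1+10 = 111, so the proportions are 0.09009, 0.71171, 0.0991, 0.00901, 0.09009 (working shown to 5 dp, full precision carried).
Each pᵢ log₂ pᵢ term: 0.09009×(-3.47249)=-0.31284, 0.71171×(-0.49064)=-0.34919, 0.0991×(-3.33498)=-0.33049, 0.00901×(-6.79442)=-0.06121, 0.09009×(-3.47249)=-0.31284.
Sum = -1.36657, so H' = 1.367.

1.367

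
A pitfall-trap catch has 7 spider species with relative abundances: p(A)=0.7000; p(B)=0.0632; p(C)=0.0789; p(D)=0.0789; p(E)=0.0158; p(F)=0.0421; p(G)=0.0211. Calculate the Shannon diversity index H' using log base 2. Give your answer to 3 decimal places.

Each pᵢ log₂ pᵢ term (working shown to 5 dp, full precision carried): 0.7×(-0.51457)=-0.36020, 0.0632×(-3.98393)=-0.25178, 0.0789×(-3.66383)=-0.28908, 0.0789×(-3.66383)=-0.28908, 0.0158×(-5.98393)=-0.09455, 0.0421×(-4.57004)=-0.19240, 0.0211×(-5.56661)=-0.11746.
Sum = -1.59454, so H' = 1.595.

1.595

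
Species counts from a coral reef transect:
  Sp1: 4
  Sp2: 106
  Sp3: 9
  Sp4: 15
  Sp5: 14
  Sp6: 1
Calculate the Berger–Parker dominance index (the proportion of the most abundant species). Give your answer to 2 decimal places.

0.71

Total N = 4+106+9+15+14+1 = 149, so the proportions are 0.0268, 0.7114, 0.0604, 0.1007, 0.094, 0.0067 (working shown to 4 dp, full precision carried).
The largest proportion is 0.7114, i.e. d = 0.71 to 2 decimal places.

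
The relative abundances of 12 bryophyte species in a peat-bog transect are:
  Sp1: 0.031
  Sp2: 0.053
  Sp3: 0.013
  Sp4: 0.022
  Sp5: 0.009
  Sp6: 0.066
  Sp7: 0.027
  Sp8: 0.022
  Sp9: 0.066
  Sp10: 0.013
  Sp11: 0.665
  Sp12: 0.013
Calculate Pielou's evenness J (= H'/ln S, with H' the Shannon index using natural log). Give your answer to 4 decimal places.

H' = −Σ pᵢ ln pᵢ = −((-0.107687) + (-0.155686) + (-0.056456) + (-0.083968) + (-0.042395) + (-0.179395) + (-0.097522) + (-0.083968) + (-0.179395) + (-0.056456) + (-0.271299) + (-0.056456)) = 1.370682 (working shown to 6 dp, full precision carried).
With S = 12 species, ln S = 2.484907, so J = 1.370682/2.484907 = 0.551603, i.e. 0.5516 to 4 decimal places.

0.5516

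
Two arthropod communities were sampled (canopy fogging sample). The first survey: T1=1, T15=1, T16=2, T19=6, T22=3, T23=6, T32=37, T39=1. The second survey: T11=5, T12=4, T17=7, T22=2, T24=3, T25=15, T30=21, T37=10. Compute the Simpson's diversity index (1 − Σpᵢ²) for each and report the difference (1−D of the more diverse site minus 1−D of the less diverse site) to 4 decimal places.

The first survey: N=57, proportions 0.0175439, 0.0175439, 0.0350877, 0.1052632, 0.0526316, 0.1052632, 0.6491228, 0.0175439, giving 1−D = 0.5515543 (working shown to 7 dp, full precision carried).
The second survey: N=67, proportions 0.0746269, 0.0597015, 0.1044776, 0.0298507, 0.0447761, 0.2238806, 0.3134328, 0.1492537, giving 1−D = 0.8064157.
Difference = |0.5515543 − 0.8064157| = 0.2548614, i.e. 0.2549 to 4 decimal places.

0.2549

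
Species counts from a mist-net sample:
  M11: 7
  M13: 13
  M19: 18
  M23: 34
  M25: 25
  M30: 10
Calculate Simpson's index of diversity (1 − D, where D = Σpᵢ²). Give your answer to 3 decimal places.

0.788

Total N = 7+13+18+34+25+10 = 107, so the proportions are 0.06542, 0.1215, 0.16822, 0.31776, 0.23364, 0.09346 (working shown to 5 dp, full precision carried).
D = 0.06542² + 0.1215² + 0.16822² + 0.31776² + 0.23364² + 0.09346² = 0.00428 + 0.01476 + 0.02830 + 0.10097 + 0.05459 + 0.00873 = 0.21163.
So 1 − D = 0.78837, i.e. 0.788 to 3 decimal places.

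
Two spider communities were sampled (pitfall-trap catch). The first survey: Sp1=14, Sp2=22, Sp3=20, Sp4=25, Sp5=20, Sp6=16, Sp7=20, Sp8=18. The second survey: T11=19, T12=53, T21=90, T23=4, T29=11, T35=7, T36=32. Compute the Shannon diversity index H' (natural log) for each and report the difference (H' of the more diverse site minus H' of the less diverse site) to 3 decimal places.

0.523

The first survey: N=155, proportions 0.09032, 0.14194, 0.12903, 0.16129, 0.12903, 0.10323, 0.12903, 0.11613, giving H' = 2.06566 (working shown to 5 dp, full precision carried).
The second survey: N=216, proportions 0.08796, 0.24537, 0.41667, 0.01852, 0.05093, 0.03241, 0.14815, giving H' = 1.54287.
Difference = |2.06566 − 1.54287| = 0.52279, i.e. 0.523 to 3 decimal places.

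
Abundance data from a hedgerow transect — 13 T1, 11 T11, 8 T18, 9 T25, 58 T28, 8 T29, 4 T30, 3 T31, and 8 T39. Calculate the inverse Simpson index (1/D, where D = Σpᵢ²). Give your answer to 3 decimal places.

3.766

Total N = 13+11+8+9+58+8+4+3+8 = 122, so the proportions are 0.1065574, 0.0901639, 0.0655738, 0.0737705, 0.4754098, 0.0655738, 0.0327869, 0.0245902, 0.0655738 (working shown to 7 dp, full precision carried).
D = 0.1065574² + 0.0901639² + 0.0655738² + 0.0737705² + 0.4754098² + 0.0655738² + 0.0327869² + 0.0245902² + 0.0655738² = 0.0113545 + 0.0081295 + 0.0042999 + 0.0054421 + 0.2260145 + 0.0042999 + 0.0010750 + 0.0006047 + 0.0042999 = 0.2655200.
So 1/D = 3.76619, i.e. 3.766 to 3 decimal places.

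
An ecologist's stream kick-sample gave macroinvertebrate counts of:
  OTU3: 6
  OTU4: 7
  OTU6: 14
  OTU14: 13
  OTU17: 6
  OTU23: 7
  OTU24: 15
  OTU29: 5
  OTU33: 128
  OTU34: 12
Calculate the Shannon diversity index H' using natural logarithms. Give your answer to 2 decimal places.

Total N = 6+7+14+13+6+7+15+5+128+12 = 213, so the proportions are 0.0282, 0.0329, 0.0657, 0.061, 0.0282, 0.0329, 0.0704, 0.0235, 0.6009, 0.0563 (working shown to 4 dp, full precision carried).
Each pᵢ ln pᵢ term: 0.0282×(-3.5695)=-0.1006, 0.0329×(-3.4154)=-0.1122, 0.0657×(-2.7222)=-0.1789, 0.061×(-2.7963)=-0.1707, 0.0282×(-3.5695)=-0.1006, 0.0329×(-3.4154)=-0.1122, 0.0704×(-2.6532)=-0.1868, 0.0235×(-3.7519)=-0.0881, 0.6009×(-0.5093)=-0.3060, 0.0563×(-2.8764)=-0.1620.
Sum = -1.5182, so H' = 1.52.

1.52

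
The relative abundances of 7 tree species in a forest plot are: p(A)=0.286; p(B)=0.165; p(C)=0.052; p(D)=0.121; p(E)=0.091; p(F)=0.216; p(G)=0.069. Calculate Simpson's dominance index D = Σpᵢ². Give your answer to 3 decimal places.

D = 0.286² + 0.165² + 0.052² + 0.121² + 0.091² + 0.216² + 0.069² = 0.08180 + 0.02723 + 0.00270 + 0.01464 + 0.00828 + 0.04666 + 0.00476 = 0.18606 (working shown to 5 dp, full precision carried).
To 3 decimal places, D = 0.186.

0.186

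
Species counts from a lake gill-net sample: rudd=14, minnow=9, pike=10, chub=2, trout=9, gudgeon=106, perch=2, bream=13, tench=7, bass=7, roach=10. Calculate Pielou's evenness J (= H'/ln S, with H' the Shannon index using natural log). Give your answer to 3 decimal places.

Total N = 14+9+10+2+9+106+2+13+7+7+10 = 189, so the proportions are 0.07407, 0.04762, 0.05291, 0.01058, 0.04762, 0.56085, 0.01058, 0.06878, 0.03704, 0.03704, 0.05291 (working shown to 5 dp, full precision carried).
H' = −Σ pᵢ ln pᵢ = −((-0.19279) + (-0.14498) + (-0.15551) + (-0.04813) + (-0.14498) + (-0.32434) + (-0.04813) + (-0.18412) + (-0.12207) + (-0.12207) + (-0.15551)) = 1.64263.
With S = 11 species, ln S = 2.39790, so J = 1.64263/2.39790 = 0.68503, i.e. 0.685 to 3 decimal places.

0.685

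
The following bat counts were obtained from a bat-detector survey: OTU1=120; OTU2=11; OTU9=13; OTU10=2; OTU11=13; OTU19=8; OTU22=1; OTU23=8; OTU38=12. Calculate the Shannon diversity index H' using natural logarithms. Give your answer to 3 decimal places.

1.343

Total N = 120+11+13+2+13+8+1+8+12 = 188, so the proportions are 0.6383, 0.05851, 0.06915, 0.01064, 0.06915, 0.04255, 0.00532, 0.04255, 0.06383 (working shown to 5 dp, full precision carried).
Each pᵢ ln pᵢ term: 0.6383×(-0.44895)=-0.28656, 0.05851×(-2.83855)=-0.16609, 0.06915×(-2.67149)=-0.18473, 0.01064×(-4.54329)=-0.04833, 0.06915×(-2.67149)=-0.18473, 0.04255×(-3.15700)=-0.13434, 0.00532×(-5.23644)=-0.02785, 0.04255×(-3.15700)=-0.13434, 0.06383×(-2.75154)=-0.17563.
Sum = -1.34261, so H' = 1.343.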